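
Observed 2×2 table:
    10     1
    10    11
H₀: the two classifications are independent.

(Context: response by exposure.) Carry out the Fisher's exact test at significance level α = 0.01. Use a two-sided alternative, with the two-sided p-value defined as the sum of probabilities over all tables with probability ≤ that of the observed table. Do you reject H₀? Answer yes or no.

reject H₀: no

Margins: r₁=11, r₂=21, c₁=20, c₂=12, n=32
p_obs = C(11,10)·C(21,10)/C(32,20); sum pmf over tables with pmf ≤ p_obs
p-value (two-sided) = 0.02319
At α=0.01: p ≥ α → fail to reject H₀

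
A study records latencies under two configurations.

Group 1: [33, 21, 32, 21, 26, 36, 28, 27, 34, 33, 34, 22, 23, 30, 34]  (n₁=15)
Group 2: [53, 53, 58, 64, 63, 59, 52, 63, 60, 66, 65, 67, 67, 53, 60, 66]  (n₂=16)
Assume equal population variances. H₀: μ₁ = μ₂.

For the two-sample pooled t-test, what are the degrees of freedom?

degrees of freedom = 29

df = n₁ + n₂ − 2 = 15 + 16 − 2 = 29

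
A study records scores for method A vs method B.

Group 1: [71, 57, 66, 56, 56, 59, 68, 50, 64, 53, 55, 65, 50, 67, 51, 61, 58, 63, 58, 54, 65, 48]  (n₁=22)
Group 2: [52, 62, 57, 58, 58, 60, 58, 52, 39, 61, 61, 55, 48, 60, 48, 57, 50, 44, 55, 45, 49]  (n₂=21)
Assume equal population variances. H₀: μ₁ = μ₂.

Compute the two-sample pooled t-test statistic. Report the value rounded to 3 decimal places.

x̄₁=58.864, s₁=6.556, n₁=22
x̄₂=53.762, s₂=6.434, n₂=21
s_p² = [21·6.556² + 20·6.434²]/41 = 42.2049
SE = √(s_p²·(1/22+1/21)) = 1.9820
t = (58.864−53.762)/1.9820 = 2.5741
df = 41

test statistic = 2.574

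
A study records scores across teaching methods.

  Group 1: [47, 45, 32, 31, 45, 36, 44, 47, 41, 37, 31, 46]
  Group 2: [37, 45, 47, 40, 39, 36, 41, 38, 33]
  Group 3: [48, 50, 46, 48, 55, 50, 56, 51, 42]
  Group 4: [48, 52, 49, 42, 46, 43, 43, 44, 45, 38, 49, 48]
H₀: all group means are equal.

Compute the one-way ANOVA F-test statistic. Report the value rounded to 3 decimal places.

Group means [40.17, 39.56, 49.56, 45.58], grand mean 43.595
SSB = Σnᵢ(x̄ᵢ−x̄)² = 655.091; SSW = ΣΣ(x−x̄ᵢ)² = 915.028
MSB = 655.091/3 = 218.3638; MSW = 915.028/38 = 24.0797
F = MSB/MSW = 9.0684
df = (3, 38)

test statistic = 9.068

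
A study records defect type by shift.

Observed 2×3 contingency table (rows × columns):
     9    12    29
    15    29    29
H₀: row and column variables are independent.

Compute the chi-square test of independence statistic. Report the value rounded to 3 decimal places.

Row totals [50, 73], col totals [24, 41, 58], n=123
χ² = (9−9.76)²/9.76 + (12−16.67)²/16.67 + (29−23.58)²/23.58 + (15−14.24)²/14.24 + (29−24.33)²/24.33 + (29−34.42)²/34.42 = 4.4019
df = 2

test statistic = 4.402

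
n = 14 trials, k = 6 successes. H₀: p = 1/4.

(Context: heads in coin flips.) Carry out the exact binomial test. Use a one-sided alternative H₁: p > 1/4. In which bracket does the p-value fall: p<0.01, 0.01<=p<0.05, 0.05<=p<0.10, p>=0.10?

Exact binomial: n=14, k=6, p₀=1/4=0.2500
P(X≥6) from Σ C(n,i)·p₀^i·(1−p₀)^(n−i)
p-value (one-sided, H₁ greater) = 0.11167
→ bracket: p>=0.10

p-value bracket: p>=0.10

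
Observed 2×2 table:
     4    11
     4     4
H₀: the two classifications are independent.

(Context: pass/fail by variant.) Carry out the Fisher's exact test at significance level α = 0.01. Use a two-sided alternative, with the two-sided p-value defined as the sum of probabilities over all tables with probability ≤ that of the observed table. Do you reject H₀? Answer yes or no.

reject H₀: no

Margins: r₁=15, r₂=8, c₁=8, c₂=15, n=23
p_obs = C(15,4)·C(8,4)/C(23,8); sum pmf over tables with pmf ≤ p_obs
p-value (two-sided) = 0.37120
At α=0.01: p ≥ α → fail to reject H₀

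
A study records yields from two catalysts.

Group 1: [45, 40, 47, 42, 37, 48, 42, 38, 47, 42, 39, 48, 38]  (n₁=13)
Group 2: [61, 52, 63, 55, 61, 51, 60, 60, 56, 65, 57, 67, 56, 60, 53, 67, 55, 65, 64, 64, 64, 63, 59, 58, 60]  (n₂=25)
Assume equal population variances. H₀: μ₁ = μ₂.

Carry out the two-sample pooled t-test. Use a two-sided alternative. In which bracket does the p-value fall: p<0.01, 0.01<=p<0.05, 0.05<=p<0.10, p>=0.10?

p-value bracket: p<0.01

x̄₁=42.538, s₁=4.054, n₁=13
x̄₂=59.840, s₂=4.589, n₂=25
s_p² = [12·4.054² + 24·4.589²]/36 = 19.5164
SE = √(s_p²·(1/13+1/25)) = 1.5106
t = (42.538−59.840)/1.5106 = -11.4534
df = 36
p-value (two-sided) = 0.00000
→ bracket: p<0.01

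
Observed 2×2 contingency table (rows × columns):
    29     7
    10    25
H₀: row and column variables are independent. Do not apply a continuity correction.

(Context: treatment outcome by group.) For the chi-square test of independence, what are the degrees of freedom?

df = (r−1)(c−1) = (2−1)·(2−1) = 1

degrees of freedom = 1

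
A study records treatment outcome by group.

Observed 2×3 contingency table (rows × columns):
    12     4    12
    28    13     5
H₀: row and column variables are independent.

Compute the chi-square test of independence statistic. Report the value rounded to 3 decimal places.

Row totals [28, 46], col totals [40, 17, 17], n=74
χ² = (12−15.14)²/15.14 + (4−6.43)²/6.43 + (12−6.43)²/6.43 + (28−24.86)²/24.86 + (13−10.57)²/10.57 + (5−10.57)²/10.57 = 10.2767
df = 2

test statistic = 10.277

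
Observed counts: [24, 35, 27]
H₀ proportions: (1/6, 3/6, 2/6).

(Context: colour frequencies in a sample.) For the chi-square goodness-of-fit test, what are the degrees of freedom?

df = k − 1 = 3 − 1 = 2

degrees of freedom = 2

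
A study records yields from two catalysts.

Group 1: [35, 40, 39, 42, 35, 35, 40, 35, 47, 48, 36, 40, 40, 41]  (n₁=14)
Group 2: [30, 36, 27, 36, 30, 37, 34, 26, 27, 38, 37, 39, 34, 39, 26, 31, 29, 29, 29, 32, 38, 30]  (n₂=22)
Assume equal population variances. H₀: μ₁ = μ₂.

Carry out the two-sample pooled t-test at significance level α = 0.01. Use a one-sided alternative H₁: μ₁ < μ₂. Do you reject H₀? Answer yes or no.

reject H₀: no

x̄₁=39.500, s₁=4.220, n₁=14
x̄₂=32.455, s₂=4.459, n₂=22
s_p² = [13·4.220² + 21·4.459²]/34 = 19.0869
SE = √(s_p²·(1/14+1/22)) = 1.4936
t = (39.500−32.455)/1.4936 = 4.7170
df = 34
p-value (one-sided, H₁ less) = 0.99998
At α=0.01: p ≥ α → fail to reject H₀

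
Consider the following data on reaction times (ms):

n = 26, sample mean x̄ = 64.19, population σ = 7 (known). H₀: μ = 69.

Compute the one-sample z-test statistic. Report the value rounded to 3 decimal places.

test statistic = -3.504

SE = σ/√n = 7/√26 = 1.3728
z = (x̄−μ₀)/SE = (64.19−69)/1.3728 = -3.5038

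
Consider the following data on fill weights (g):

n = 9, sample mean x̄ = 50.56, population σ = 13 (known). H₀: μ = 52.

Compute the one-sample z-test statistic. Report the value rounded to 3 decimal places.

test statistic = -0.332

SE = σ/√n = 13/√9 = 4.3333
z = (x̄−μ₀)/SE = (50.56−52)/4.3333 = -0.3323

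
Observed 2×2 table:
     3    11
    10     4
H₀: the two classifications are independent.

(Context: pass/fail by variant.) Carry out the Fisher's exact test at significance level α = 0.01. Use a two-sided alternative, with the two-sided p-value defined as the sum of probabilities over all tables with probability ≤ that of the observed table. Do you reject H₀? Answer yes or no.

reject H₀: no

Margins: r₁=14, r₂=14, c₁=13, c₂=15, n=28
p_obs = C(14,3)·C(14,10)/C(28,13); sum pmf over tables with pmf ≤ p_obs
p-value (two-sided) = 0.02130
At α=0.01: p ≥ α → fail to reject H₀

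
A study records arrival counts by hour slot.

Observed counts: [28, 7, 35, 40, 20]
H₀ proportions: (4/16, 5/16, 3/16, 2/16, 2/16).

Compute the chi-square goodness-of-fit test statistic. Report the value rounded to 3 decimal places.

test statistic = 68.663

n = 130; E_i = n·p_i = [32.50, 40.62, 24.38, 16.25, 16.25]
χ² = (28−32.50)²/32.50 + (7−40.62)²/40.62 + (35−24.38)²/24.38 + (40−16.25)²/16.25 + (20−16.25)²/16.25 = 68.6626
df = 4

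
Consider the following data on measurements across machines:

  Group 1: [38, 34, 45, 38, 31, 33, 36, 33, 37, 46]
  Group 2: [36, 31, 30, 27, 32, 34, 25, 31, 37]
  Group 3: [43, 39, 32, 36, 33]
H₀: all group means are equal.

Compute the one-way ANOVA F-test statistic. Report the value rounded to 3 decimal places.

Group means [37.10, 31.44, 36.60], grand mean 34.875
SSB = Σnᵢ(x̄ᵢ−x̄)² = 170.303; SSW = ΣΣ(x−x̄ᵢ)² = 428.322
MSB = 170.303/2 = 85.1514; MSW = 428.322/21 = 20.3963
F = MSB/MSW = 4.1748
df = (2, 21)

test statistic = 4.175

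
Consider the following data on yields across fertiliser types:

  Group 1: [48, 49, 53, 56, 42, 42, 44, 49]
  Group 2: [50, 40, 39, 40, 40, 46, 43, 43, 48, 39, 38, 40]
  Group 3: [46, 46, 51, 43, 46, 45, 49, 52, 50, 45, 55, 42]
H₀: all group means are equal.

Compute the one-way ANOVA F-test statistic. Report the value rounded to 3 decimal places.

test statistic = 6.386

Group means [47.88, 42.17, 47.50], grand mean 45.594
SSB = Σnᵢ(x̄ᵢ−x̄)² = 226.177; SSW = ΣΣ(x−x̄ᵢ)² = 513.542
MSB = 226.177/2 = 113.0885; MSW = 513.542/29 = 17.7083
F = MSB/MSW = 6.3862
df = (2, 29)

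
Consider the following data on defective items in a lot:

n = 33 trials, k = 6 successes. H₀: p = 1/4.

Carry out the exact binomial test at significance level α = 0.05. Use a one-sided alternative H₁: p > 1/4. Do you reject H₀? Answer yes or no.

reject H₀: no

Exact binomial: n=33, k=6, p₀=1/4=0.2500
P(X≥6) from Σ C(n,i)·p₀^i·(1−p₀)^(n−i)
p-value (one-sided, H₁ greater) = 0.86781
At α=0.05: p ≥ α → fail to reject H₀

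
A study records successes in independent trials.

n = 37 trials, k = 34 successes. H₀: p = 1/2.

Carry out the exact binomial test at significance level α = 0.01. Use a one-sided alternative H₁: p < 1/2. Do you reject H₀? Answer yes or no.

Exact binomial: n=37, k=34, p₀=1/2=0.5000
P(X≤34) from Σ C(n,i)·p₀^i·(1−p₀)^(n−i)
p-value (one-sided, H₁ less) = 1.00000
At α=0.01: p ≥ α → fail to reject H₀

reject H₀: no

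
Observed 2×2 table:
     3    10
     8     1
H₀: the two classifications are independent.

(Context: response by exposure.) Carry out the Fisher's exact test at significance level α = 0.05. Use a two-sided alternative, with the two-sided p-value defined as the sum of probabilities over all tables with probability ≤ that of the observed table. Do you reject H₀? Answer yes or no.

Margins: r₁=13, r₂=9, c₁=11, c₂=11, n=22
p_obs = C(13,3)·C(9,8)/C(22,11); sum pmf over tables with pmf ≤ p_obs
p-value (two-sided) = 0.00752
At α=0.05: p < α → reject H₀

reject H₀: yes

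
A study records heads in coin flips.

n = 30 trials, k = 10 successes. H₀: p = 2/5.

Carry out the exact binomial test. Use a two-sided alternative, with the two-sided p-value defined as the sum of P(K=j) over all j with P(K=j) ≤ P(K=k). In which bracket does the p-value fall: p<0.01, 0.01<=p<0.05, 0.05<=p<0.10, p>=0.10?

Exact binomial: n=30, k=10, p₀=2/5=0.4000
P(X=j) = C(n,j)·p₀^j·(1−p₀)^(n−j); p = Σ P(X=j) over j with P(X=j) ≤ P(X=10)
p-value (two-sided) = 0.57697
→ bracket: p>=0.10

p-value bracket: p>=0.10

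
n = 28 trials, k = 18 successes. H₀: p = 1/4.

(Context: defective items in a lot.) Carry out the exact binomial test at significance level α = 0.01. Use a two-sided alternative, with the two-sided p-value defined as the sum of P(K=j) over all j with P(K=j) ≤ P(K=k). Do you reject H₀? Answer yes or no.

reject H₀: yes

Exact binomial: n=28, k=18, p₀=1/4=0.2500
P(X=j) = C(n,j)·p₀^j·(1−p₀)^(n−j); p = Σ P(X=j) over j with P(X=j) ≤ P(X=18)
p-value (two-sided) = 0.00001
At α=0.01: p < α → reject H₀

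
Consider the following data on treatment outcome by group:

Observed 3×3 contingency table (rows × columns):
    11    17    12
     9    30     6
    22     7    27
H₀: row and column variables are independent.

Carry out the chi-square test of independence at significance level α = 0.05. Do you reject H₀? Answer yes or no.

Row totals [40, 45, 56], col totals [42, 54, 45], n=141
χ² = (11−11.91)²/11.91 + (17−15.32)²/15.32 + (12−12.77)²/12.77 + (9−13.40)²/13.40 + (30−17.23)²/17.23 + (6−14.36)²/14.36 + (22−16.68)²/16.68 + (7−21.45)²/21.45 + (27−17.87)²/17.87 = 32.1617
df = 4
p-value (upper-tail) = 0.00000
At α=0.05: p < α → reject H₀

reject H₀: yes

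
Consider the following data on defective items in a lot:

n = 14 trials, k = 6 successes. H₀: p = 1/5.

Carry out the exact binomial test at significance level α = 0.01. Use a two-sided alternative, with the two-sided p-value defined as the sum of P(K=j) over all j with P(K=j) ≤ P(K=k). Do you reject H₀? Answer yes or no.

reject H₀: no

Exact binomial: n=14, k=6, p₀=1/5=0.2000
P(X=j) = C(n,j)·p₀^j·(1−p₀)^(n−j); p = Σ P(X=j) over j with P(X=j) ≤ P(X=6)
p-value (two-sided) = 0.04385
At α=0.01: p ≥ α → fail to reject H₀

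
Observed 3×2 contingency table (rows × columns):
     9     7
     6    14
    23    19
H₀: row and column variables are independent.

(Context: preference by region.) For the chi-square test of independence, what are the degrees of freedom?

degrees of freedom = 2

df = (r−1)(c−1) = (3−1)·(2−1) = 2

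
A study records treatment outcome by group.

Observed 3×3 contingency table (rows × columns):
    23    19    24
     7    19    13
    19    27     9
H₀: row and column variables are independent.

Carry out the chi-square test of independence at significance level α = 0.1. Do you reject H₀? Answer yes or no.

reject H₀: yes

Row totals [66, 39, 55], col totals [49, 65, 46], n=160
χ² = (23−20.21)²/20.21 + (19−26.81)²/26.81 + (24−18.98)²/18.98 + (7−11.94)²/11.94 + (19−15.84)²/15.84 + (13−11.21)²/11.21 + (19−16.84)²/16.84 + (27−22.34)²/22.34 + (9−15.81)²/15.81 = 11.1329
df = 4
p-value (upper-tail) = 0.02511
At α=0.1: p < α → reject H₀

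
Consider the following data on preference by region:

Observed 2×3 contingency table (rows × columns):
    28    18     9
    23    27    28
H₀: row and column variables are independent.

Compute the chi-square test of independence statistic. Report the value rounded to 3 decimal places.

test statistic = 8.318

Row totals [55, 78], col totals [51, 45, 37], n=133
χ² = (28−21.09)²/21.09 + (18−18.61)²/18.61 + (9−15.30)²/15.30 + (23−29.91)²/29.91 + (27−26.39)²/26.39 + (28−21.70)²/21.70 = 8.3183
df = 2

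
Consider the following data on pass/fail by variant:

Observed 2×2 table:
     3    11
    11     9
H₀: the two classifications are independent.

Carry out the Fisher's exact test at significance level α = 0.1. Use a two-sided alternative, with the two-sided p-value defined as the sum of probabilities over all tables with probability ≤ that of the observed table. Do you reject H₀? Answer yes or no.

reject H₀: yes

Margins: r₁=14, r₂=20, c₁=14, c₂=20, n=34
p_obs = C(14,3)·C(20,11)/C(34,14); sum pmf over tables with pmf ≤ p_obs
p-value (two-sided) = 0.07906
At α=0.1: p < α → reject H₀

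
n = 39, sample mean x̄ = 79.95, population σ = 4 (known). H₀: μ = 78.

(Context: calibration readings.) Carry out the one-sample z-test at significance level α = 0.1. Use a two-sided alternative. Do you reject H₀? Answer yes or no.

SE = σ/√n = 4/√39 = 0.6405
z = (x̄−μ₀)/SE = (79.95−78)/0.6405 = 3.0444
p-value (two-sided) = 0.00233
At α=0.1: p < α → reject H₀

reject H₀: yes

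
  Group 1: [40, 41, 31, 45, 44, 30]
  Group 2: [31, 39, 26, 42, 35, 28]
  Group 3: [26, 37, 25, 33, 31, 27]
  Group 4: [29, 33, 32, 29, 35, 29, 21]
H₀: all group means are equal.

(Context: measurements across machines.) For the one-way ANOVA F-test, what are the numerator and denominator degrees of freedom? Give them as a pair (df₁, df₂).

degrees of freedom = [3, 21]

k = 4 groups, N = 25 total
df = (k−1, N−k) = (4−1, 25−4) = (3, 21)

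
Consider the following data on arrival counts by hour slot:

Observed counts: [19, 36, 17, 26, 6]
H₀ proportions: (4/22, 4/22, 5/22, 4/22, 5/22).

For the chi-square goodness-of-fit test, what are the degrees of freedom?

degrees of freedom = 4

df = k − 1 = 5 − 1 = 4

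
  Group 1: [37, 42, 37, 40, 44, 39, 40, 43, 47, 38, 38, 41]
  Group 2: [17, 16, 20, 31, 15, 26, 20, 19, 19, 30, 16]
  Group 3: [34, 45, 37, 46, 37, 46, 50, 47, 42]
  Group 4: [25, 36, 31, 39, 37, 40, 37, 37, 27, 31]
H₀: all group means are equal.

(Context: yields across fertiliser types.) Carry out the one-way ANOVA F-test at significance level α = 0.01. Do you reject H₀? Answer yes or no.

reject H₀: yes

Group means [40.50, 20.82, 42.67, 34.00], grand mean 34.262
SSB = Σnᵢ(x̄ᵢ−x̄)² = 3091.483; SSW = ΣΣ(x−x̄ᵢ)² = 900.636
MSB = 3091.483/3 = 1030.4942; MSW = 900.636/38 = 23.7010
F = MSB/MSW = 43.4790
df = (3, 38)
p-value (upper-tail) = 0.00000
At α=0.01: p < α → reject H₀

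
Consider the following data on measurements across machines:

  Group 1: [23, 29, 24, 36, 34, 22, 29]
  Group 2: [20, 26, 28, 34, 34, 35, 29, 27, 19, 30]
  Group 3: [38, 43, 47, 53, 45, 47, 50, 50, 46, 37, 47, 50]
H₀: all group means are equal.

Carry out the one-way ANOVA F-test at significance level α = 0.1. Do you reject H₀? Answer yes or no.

reject H₀: yes

Group means [28.14, 28.20, 46.08], grand mean 35.586
SSB = Σnᵢ(x̄ᵢ−x̄)² = 2255.661; SSW = ΣΣ(x−x̄ᵢ)² = 709.374
MSB = 2255.661/2 = 1127.8303; MSW = 709.374/26 = 27.2836
F = MSB/MSW = 41.3373
df = (2, 26)
p-value (upper-tail) = 0.00000
At α=0.1: p < α → reject H₀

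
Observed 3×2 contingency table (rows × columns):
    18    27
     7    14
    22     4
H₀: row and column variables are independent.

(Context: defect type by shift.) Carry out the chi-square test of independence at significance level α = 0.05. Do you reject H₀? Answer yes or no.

Row totals [45, 21, 26], col totals [47, 45], n=92
χ² = (18−22.99)²/22.99 + (27−22.01)²/22.01 + (7−10.73)²/10.73 + (14−10.27)²/10.27 + (22−13.28)²/13.28 + (4−12.72)²/12.72 = 16.5592
df = 2
p-value (upper-tail) = 0.00025
At α=0.05: p < α → reject H₀

reject H₀: yes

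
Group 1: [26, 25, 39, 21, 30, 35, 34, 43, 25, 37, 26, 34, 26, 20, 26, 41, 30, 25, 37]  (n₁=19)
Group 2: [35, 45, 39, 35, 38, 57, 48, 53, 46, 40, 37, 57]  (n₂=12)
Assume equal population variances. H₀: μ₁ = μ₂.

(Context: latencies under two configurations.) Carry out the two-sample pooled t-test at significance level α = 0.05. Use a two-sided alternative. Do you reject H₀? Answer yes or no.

reject H₀: yes

x̄₁=30.526, s₁=6.834, n₁=19
x̄₂=44.167, s₂=8.133, n₂=12
s_p² = [18·6.834² + 11·8.133²]/29 = 54.0829
SE = √(s_p²·(1/19+1/12)) = 2.7117
t = (30.526−44.167)/2.7117 = -5.0302
df = 29
p-value (two-sided) = 0.00002
At α=0.05: p < α → reject H₀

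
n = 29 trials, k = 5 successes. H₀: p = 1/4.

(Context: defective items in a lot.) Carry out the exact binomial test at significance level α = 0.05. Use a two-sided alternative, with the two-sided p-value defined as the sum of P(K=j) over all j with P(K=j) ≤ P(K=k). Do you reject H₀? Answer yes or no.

Exact binomial: n=29, k=5, p₀=1/4=0.2500
P(X=j) = C(n,j)·p₀^j·(1−p₀)^(n−j); p = Σ P(X=j) over j with P(X=j) ≤ P(X=5)
p-value (two-sided) = 0.39799
At α=0.05: p ≥ α → fail to reject H₀

reject H₀: no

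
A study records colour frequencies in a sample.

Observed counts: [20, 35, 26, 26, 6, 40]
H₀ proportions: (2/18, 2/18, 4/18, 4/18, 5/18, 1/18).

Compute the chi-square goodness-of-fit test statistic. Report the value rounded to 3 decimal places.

test statistic = 171.435

n = 153; E_i = n·p_i = [17.00, 17.00, 34.00, 34.00, 42.50, 8.50]
χ² = (20−17.00)²/17.00 + (35−17.00)²/17.00 + (26−34.00)²/34.00 + (26−34.00)²/34.00 + (6−42.50)²/42.50 + (40−8.50)²/8.50 = 171.4353
df = 5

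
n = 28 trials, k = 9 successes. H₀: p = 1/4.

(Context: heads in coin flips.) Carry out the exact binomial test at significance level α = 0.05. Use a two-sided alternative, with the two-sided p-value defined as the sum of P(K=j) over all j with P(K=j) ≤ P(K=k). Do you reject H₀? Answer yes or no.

reject H₀: no

Exact binomial: n=28, k=9, p₀=1/4=0.2500
P(X=j) = C(n,j)·p₀^j·(1−p₀)^(n−j); p = Σ P(X=j) over j with P(X=j) ≤ P(X=9)
p-value (two-sided) = 0.38525
At α=0.05: p ≥ α → fail to reject H₀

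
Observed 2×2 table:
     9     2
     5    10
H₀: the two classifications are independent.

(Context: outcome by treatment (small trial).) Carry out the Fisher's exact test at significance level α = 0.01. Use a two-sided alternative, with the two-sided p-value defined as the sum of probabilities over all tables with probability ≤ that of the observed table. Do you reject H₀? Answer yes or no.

reject H₀: no

Margins: r₁=11, r₂=15, c₁=14, c₂=12, n=26
p_obs = C(11,9)·C(15,5)/C(26,14); sum pmf over tables with pmf ≤ p_obs
p-value (two-sided) = 0.02142
At α=0.01: p ≥ α → fail to reject H₀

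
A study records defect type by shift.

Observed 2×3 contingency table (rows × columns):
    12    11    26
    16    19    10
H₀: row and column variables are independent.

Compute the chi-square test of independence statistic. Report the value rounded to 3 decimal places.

Row totals [49, 45], col totals [28, 30, 36], n=94
χ² = (12−14.60)²/14.60 + (11−15.64)²/15.64 + (26−18.77)²/18.77 + (16−13.40)²/13.40 + (19−14.36)²/14.36 + (10−17.23)²/17.23 = 9.6632
df = 2

test statistic = 9.663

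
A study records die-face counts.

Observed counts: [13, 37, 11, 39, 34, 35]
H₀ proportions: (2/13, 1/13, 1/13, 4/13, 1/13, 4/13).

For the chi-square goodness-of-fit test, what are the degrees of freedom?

degrees of freedom = 5

df = k − 1 = 6 − 1 = 5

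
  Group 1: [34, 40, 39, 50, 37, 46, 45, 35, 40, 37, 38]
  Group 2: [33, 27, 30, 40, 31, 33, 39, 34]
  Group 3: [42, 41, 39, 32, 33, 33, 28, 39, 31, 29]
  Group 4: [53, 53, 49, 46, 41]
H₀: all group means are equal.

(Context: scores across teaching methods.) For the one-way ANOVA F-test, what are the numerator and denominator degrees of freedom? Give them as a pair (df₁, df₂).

degrees of freedom = [3, 30]

k = 4 groups, N = 34 total
df = (k−1, N−k) = (4−1, 34−4) = (3, 30)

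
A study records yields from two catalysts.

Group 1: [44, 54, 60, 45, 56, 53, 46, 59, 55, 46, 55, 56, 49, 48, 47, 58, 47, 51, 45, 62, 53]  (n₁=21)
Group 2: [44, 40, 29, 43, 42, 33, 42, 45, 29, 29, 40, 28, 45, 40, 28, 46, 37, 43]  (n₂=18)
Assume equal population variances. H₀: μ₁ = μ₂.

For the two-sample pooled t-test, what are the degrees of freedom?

df = n₁ + n₂ − 2 = 21 + 18 − 2 = 37

degrees of freedom = 37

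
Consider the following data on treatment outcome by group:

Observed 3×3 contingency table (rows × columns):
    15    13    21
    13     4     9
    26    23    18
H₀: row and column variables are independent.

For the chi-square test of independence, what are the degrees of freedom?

degrees of freedom = 4

df = (r−1)(c−1) = (3−1)·(3−1) = 4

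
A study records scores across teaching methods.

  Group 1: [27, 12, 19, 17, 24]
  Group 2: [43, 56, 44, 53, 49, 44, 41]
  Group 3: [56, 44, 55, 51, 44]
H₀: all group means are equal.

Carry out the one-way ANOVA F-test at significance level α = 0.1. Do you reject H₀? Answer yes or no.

reject H₀: yes

Group means [19.80, 47.14, 50.00], grand mean 39.941
SSB = Σnᵢ(x̄ᵢ−x̄)² = 2897.284; SSW = ΣΣ(x−x̄ᵢ)² = 463.657
MSB = 2897.284/2 = 1448.6420; MSW = 463.657/14 = 33.1184
F = MSB/MSW = 43.7413
df = (2, 14)
p-value (upper-tail) = 0.00000
At α=0.1: p < α → reject H₀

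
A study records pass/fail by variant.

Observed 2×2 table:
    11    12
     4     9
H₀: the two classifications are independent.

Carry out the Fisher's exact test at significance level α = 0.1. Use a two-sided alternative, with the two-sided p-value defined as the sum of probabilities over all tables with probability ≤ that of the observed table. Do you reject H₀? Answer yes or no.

Margins: r₁=23, r₂=13, c₁=15, c₂=21, n=36
p_obs = C(23,11)·C(13,4)/C(36,15); sum pmf over tables with pmf ≤ p_obs
p-value (two-sided) = 0.48370
At α=0.1: p ≥ α → fail to reject H₀

reject H₀: no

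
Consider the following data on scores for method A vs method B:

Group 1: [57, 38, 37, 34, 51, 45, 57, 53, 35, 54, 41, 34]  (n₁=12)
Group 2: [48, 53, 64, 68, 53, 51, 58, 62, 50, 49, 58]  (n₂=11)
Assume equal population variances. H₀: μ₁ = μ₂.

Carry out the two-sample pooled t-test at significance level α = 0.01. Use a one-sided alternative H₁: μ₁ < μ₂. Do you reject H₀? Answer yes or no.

reject H₀: yes

x̄₁=44.667, s₁=9.238, n₁=12
x̄₂=55.818, s₂=6.661, n₂=11
s_p² = [11·9.238² + 10·6.661²]/21 = 65.8240
SE = √(s_p²·(1/12+1/11)) = 3.3866
t = (44.667−55.818)/3.3866 = -3.2928
df = 21
p-value (one-sided, H₁ less) = 0.00173
At α=0.01: p < α → reject H₀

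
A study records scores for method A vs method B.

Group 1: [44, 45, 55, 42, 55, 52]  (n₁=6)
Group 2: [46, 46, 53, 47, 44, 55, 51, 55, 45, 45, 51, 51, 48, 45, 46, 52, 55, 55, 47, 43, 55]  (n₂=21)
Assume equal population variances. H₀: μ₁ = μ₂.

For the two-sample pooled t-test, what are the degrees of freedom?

degrees of freedom = 25

df = n₁ + n₂ − 2 = 6 + 21 − 2 = 25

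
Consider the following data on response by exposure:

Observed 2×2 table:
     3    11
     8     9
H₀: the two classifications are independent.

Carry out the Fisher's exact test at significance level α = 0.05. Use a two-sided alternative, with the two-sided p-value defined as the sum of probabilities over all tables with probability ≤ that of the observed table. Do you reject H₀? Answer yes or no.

Margins: r₁=14, r₂=17, c₁=11, c₂=20, n=31
p_obs = C(14,3)·C(17,8)/C(31,11); sum pmf over tables with pmf ≤ p_obs
p-value (two-sided) = 0.25800
At α=0.05: p ≥ α → fail to reject H₀

reject H₀: no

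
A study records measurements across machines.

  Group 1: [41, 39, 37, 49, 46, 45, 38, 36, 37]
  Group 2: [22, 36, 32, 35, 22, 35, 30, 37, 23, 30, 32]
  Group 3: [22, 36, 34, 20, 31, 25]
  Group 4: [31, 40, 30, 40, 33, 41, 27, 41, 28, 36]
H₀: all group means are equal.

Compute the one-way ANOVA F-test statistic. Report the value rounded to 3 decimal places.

Group means [40.89, 30.36, 28.00, 34.70], grand mean 33.806
SSB = Σnᵢ(x̄ᵢ−x̄)² = 792.105; SSW = ΣΣ(x−x̄ᵢ)² = 991.534
MSB = 792.105/3 = 264.0348; MSW = 991.534/32 = 30.9854
F = MSB/MSW = 8.5213
df = (3, 32)

test statistic = 8.521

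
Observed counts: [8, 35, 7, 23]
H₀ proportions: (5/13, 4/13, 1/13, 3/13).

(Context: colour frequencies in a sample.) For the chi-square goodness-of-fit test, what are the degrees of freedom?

degrees of freedom = 3

df = k − 1 = 4 − 1 = 3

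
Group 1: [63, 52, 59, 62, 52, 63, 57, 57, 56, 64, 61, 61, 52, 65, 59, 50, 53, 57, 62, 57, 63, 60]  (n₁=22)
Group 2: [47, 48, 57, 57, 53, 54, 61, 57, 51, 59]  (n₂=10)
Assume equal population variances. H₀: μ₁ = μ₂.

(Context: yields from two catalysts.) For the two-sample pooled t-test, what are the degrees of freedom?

degrees of freedom = 30

df = n₁ + n₂ − 2 = 22 + 10 − 2 = 30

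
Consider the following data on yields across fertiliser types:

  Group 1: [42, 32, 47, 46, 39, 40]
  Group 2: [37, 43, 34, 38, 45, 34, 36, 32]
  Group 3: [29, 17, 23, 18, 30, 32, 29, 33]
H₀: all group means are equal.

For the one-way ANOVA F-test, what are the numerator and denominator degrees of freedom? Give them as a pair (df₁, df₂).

k = 3 groups, N = 22 total
df = (k−1, N−k) = (3−1, 22−3) = (2, 19)

degrees of freedom = [2, 19]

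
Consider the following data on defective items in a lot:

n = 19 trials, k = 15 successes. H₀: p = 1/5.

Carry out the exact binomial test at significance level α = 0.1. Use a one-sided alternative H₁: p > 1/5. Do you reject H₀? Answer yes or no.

Exact binomial: n=19, k=15, p₀=1/5=0.2000
P(X≥15) from Σ C(n,i)·p₀^i·(1−p₀)^(n−i)
p-value (one-sided, H₁ greater) = 0.00000
At α=0.1: p < α → reject H₀

reject H₀: yes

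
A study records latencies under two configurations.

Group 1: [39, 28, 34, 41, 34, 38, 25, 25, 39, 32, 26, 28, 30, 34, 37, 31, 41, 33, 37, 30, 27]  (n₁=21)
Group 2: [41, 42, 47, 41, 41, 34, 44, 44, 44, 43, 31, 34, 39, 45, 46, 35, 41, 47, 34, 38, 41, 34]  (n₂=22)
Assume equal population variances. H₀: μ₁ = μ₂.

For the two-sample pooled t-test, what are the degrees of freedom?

df = n₁ + n₂ − 2 = 21 + 22 − 2 = 41

degrees of freedom = 41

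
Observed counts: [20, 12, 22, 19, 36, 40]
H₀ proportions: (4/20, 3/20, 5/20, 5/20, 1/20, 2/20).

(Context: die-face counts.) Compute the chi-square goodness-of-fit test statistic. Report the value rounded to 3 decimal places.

test statistic = 174.893

n = 149; E_i = n·p_i = [29.80, 22.35, 37.25, 37.25, 7.45, 14.90]
χ² = (20−29.80)²/29.80 + (12−22.35)²/22.35 + (22−37.25)²/37.25 + (19−37.25)²/37.25 + (36−7.45)²/7.45 + (40−14.90)²/14.90 = 174.8926
df = 5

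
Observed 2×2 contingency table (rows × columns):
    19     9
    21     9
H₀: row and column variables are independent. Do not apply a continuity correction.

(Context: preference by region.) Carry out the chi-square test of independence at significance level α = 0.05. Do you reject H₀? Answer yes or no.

reject H₀: no

Row totals [28, 30], col totals [40, 18], n=58
χ² = (19−19.31)²/19.31 + (9−8.69)²/8.69 + (21−20.69)²/20.69 + (9−9.31)²/9.31 = 0.0311
df = 1
p-value (upper-tail) = 0.86008
At α=0.05: p ≥ α → fail to reject H₀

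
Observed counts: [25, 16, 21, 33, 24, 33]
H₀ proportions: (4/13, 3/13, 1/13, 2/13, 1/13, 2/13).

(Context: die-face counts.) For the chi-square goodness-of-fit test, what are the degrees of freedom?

df = k − 1 = 6 − 1 = 5

degrees of freedom = 5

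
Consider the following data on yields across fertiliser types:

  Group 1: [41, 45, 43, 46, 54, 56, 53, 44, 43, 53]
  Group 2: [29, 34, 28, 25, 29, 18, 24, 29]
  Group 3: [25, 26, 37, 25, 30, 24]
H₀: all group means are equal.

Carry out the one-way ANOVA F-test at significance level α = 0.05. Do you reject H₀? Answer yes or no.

Group means [47.80, 27.00, 27.83], grand mean 35.875
SSB = Σnᵢ(x̄ᵢ−x̄)² = 2440.192; SSW = ΣΣ(x−x̄ᵢ)² = 556.433
MSB = 2440.192/2 = 1220.0958; MSW = 556.433/21 = 26.4968
F = MSB/MSW = 46.0469
df = (2, 21)
p-value (upper-tail) = 0.00000
At α=0.05: p < α → reject H₀

reject H₀: yes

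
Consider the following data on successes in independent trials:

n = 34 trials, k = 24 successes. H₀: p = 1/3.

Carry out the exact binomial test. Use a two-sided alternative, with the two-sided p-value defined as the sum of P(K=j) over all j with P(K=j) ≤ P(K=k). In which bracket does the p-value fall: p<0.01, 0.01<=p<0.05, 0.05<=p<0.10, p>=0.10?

Exact binomial: n=34, k=24, p₀=1/3=0.3333
P(X=j) = C(n,j)·p₀^j·(1−p₀)^(n−j); p = Σ P(X=j) over j with P(X=j) ≤ P(X=24)
p-value (two-sided) = 0.00001
→ bracket: p<0.01

p-value bracket: p<0.01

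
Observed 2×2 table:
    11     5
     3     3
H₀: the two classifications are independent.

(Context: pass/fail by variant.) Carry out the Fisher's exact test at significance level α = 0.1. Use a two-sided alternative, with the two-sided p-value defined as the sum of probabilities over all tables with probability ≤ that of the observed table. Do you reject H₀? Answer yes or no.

reject H₀: no

Margins: r₁=16, r₂=6, c₁=14, c₂=8, n=22
p_obs = C(16,11)·C(6,3)/C(22,14); sum pmf over tables with pmf ≤ p_obs
p-value (two-sided) = 0.62436
At α=0.1: p ≥ α → fail to reject H₀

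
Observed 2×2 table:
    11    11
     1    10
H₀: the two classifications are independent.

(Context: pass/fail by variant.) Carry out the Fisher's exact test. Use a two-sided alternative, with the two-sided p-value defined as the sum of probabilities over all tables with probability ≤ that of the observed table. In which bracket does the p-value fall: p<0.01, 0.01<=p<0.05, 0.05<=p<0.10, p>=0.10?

Margins: r₁=22, r₂=11, c₁=12, c₂=21, n=33
p_obs = C(22,11)·C(11,1)/C(33,12); sum pmf over tables with pmf ≤ p_obs
p-value (two-sided) = 0.02734
→ bracket: 0.01<=p<0.05

p-value bracket: 0.01<=p<0.05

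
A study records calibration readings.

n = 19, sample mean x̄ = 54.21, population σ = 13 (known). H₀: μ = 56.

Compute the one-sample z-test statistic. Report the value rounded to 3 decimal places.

SE = σ/√n = 13/√19 = 2.9824
z = (x̄−μ₀)/SE = (54.21−56)/2.9824 = -0.6002

test statistic = -0.600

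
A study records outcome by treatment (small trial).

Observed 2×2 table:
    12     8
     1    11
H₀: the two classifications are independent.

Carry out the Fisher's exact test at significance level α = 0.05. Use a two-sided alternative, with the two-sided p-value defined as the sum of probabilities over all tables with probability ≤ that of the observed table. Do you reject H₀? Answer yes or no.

Margins: r₁=20, r₂=12, c₁=13, c₂=19, n=32
p_obs = C(20,12)·C(12,1)/C(32,13); sum pmf over tables with pmf ≤ p_obs
p-value (two-sided) = 0.00787
At α=0.05: p < α → reject H₀

reject H₀: yes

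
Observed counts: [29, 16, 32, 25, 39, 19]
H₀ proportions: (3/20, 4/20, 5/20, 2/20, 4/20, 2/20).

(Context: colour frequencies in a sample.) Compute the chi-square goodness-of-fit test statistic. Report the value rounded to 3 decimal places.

n = 160; E_i = n·p_i = [24.00, 32.00, 40.00, 16.00, 32.00, 16.00]
χ² = (29−24.00)²/24.00 + (16−32.00)²/32.00 + (32−40.00)²/40.00 + (25−16.00)²/16.00 + (39−32.00)²/32.00 + (19−16.00)²/16.00 = 17.7979
df = 5

test statistic = 17.798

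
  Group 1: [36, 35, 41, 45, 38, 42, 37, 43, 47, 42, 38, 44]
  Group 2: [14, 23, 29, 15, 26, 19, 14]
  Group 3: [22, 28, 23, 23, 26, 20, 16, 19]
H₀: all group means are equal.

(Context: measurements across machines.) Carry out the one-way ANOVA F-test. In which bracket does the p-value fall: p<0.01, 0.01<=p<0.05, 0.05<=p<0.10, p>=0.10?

Group means [40.67, 20.00, 22.12], grand mean 29.815
SSB = Σnᵢ(x̄ᵢ−x̄)² = 2560.532; SSW = ΣΣ(x−x̄ᵢ)² = 487.542
MSB = 2560.532/2 = 1280.2662; MSW = 487.542/24 = 20.3142
F = MSB/MSW = 63.0231
df = (2, 24)
p-value (upper-tail) = 0.00000
→ bracket: p<0.01

p-value bracket: p<0.01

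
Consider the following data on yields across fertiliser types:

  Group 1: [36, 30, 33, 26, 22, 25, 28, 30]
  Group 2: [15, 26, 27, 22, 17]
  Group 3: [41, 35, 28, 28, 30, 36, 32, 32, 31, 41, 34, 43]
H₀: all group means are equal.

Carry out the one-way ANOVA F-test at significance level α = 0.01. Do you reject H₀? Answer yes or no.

Group means [28.75, 21.40, 34.25], grand mean 29.920
SSB = Σnᵢ(x̄ᵢ−x̄)² = 598.890; SSW = ΣΣ(x−x̄ᵢ)² = 542.950
MSB = 598.890/2 = 299.4450; MSW = 542.950/22 = 24.6795
F = MSB/MSW = 12.1333
df = (2, 22)
p-value (upper-tail) = 0.00028
At α=0.01: p < α → reject H₀

reject H₀: yes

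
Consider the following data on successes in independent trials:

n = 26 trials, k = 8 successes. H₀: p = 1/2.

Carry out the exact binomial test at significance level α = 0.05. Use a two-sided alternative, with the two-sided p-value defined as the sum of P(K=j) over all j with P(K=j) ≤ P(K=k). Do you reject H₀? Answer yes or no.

reject H₀: no

Exact binomial: n=26, k=8, p₀=1/2=0.5000
P(X=j) = C(n,j)·p₀^j·(1−p₀)^(n−j); p = Σ P(X=j) over j with P(X=j) ≤ P(X=8)
p-value (two-sided) = 0.07552
At α=0.05: p ≥ α → fail to reject H₀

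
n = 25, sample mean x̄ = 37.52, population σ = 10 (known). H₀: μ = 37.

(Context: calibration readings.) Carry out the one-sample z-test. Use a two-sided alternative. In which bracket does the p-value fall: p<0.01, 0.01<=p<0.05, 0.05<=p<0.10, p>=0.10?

SE = σ/√n = 10/√25 = 2.0000
z = (x̄−μ₀)/SE = (37.52−37)/2.0000 = 0.2600
p-value (two-sided) = 0.79486
→ bracket: p>=0.10

p-value bracket: p>=0.10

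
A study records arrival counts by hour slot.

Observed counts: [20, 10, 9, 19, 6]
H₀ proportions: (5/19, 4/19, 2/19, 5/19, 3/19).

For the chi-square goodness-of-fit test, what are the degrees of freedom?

degrees of freedom = 4

df = k − 1 = 5 − 1 = 4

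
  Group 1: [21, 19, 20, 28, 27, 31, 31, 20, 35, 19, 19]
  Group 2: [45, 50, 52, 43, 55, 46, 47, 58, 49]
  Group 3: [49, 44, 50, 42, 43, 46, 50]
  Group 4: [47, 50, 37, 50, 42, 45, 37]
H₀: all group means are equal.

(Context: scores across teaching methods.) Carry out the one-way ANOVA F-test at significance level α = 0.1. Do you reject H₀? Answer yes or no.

Group means [24.55, 49.44, 46.29, 44.00], grand mean 39.618
SSB = Σnᵢ(x̄ᵢ−x̄)² = 3813.651; SSW = ΣΣ(x−x̄ᵢ)² = 800.378
MSB = 3813.651/3 = 1271.2171; MSW = 800.378/30 = 26.6793
F = MSB/MSW = 47.6481
df = (3, 30)
p-value (upper-tail) = 0.00000
At α=0.1: p < α → reject H₀

reject H₀: yes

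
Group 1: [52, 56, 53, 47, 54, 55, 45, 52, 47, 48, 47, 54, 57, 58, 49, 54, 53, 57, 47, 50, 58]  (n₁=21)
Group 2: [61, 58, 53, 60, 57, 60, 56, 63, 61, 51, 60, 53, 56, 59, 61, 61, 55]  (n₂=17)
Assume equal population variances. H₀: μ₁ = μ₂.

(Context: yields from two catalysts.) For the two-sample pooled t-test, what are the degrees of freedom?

degrees of freedom = 36

df = n₁ + n₂ − 2 = 21 + 17 − 2 = 36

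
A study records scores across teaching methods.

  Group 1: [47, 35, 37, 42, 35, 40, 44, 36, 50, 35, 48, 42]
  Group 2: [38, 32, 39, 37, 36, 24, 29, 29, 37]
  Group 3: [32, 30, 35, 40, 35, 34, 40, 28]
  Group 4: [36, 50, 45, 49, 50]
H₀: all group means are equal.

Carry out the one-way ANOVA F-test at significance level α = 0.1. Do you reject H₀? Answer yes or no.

reject H₀: yes

Group means [40.92, 33.44, 34.25, 46.00], grand mean 38.118
SSB = Σnᵢ(x̄ᵢ−x̄)² = 720.891; SSW = ΣΣ(x−x̄ᵢ)² = 812.639
MSB = 720.891/3 = 240.2968; MSW = 812.639/30 = 27.0880
F = MSB/MSW = 8.8710
df = (3, 30)
p-value (upper-tail) = 0.00023
At α=0.1: p < α → reject H₀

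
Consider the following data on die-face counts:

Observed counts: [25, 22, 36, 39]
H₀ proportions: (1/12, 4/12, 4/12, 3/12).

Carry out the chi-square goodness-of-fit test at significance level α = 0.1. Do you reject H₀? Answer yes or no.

n = 122; E_i = n·p_i = [10.17, 40.67, 40.67, 30.50]
χ² = (25−10.17)²/10.17 + (22−40.67)²/40.67 + (36−40.67)²/40.67 + (39−30.50)²/30.50 = 33.1148
df = 3
p-value (upper-tail) = 0.00000
At α=0.1: p < α → reject H₀

reject H₀: yes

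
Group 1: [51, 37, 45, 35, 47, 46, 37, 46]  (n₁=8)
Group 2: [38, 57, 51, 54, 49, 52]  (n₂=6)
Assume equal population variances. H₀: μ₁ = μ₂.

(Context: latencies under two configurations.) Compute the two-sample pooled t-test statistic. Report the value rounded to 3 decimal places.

x̄₁=43.000, s₁=5.831, n₁=8
x̄₂=50.167, s₂=6.555, n₂=6
s_p² = [7·5.831² + 5·6.555²]/12 = 37.7361
SE = √(s_p²·(1/8+1/6)) = 3.3176
t = (43.000−50.167)/3.3176 = -2.1602
df = 12

test statistic = -2.160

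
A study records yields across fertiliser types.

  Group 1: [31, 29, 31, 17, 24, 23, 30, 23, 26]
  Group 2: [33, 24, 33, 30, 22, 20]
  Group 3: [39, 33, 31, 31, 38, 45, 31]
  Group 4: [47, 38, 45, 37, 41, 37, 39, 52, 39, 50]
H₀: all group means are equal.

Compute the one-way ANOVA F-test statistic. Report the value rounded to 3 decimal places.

Group means [26.00, 27.00, 35.43, 42.50], grand mean 33.406
SSB = Σnᵢ(x̄ᵢ−x̄)² = 1595.504; SSW = ΣΣ(x−x̄ᵢ)² = 798.214
MSB = 1595.504/3 = 531.8348; MSW = 798.214/28 = 28.5077
F = MSB/MSW = 18.6559
df = (3, 28)

test statistic = 18.656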